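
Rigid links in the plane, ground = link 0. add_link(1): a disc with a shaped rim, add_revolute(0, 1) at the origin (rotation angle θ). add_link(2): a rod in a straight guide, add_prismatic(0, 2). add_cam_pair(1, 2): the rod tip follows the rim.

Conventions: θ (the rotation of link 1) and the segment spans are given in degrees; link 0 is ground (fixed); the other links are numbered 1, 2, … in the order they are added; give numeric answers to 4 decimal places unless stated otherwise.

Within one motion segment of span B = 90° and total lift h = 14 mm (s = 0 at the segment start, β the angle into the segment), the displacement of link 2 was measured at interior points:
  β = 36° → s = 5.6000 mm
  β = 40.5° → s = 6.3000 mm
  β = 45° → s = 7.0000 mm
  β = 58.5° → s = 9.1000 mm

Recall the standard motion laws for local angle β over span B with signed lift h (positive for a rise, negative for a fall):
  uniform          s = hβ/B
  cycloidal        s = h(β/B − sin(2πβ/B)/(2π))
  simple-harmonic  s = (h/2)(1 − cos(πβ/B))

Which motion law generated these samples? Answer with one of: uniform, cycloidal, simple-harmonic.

candidates at β/B = r: uniform s = h·r (linear in β); cycloidal s = h·(r − sin(2πr)/(2π)); simple-harmonic s = (h/2)(1 − cos(πr))
β=36°: printed 5.6000 | uniform 5.6000, cycloidal 4.2903, simple-harmonic 4.8369
β=40.5°: printed 6.3000 | uniform 6.3000, cycloidal 5.6115, simple-harmonic 5.9050
β=45°: printed 7.0000 | uniform 7.0000, cycloidal 7.0000, simple-harmonic 7.0000
β=58.5°: printed 9.1000 | uniform 9.1000, cycloidal 10.9026, simple-harmonic 10.1779
only one law matches every sample → uniform

uniform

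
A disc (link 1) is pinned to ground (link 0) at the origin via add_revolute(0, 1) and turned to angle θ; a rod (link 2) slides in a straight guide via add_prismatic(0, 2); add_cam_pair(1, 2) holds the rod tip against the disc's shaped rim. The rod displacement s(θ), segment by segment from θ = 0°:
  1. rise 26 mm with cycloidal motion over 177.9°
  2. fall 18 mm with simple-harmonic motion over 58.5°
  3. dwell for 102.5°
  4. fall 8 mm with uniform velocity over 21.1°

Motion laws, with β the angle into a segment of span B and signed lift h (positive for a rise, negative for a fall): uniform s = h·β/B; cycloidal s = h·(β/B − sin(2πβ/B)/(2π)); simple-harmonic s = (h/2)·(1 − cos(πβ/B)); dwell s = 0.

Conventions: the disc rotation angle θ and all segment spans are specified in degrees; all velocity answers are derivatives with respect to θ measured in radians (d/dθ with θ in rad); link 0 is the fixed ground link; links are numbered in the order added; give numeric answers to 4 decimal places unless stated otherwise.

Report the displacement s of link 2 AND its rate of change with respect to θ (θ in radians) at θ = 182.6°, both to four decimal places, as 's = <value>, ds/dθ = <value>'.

segment 1 (0° to 177.9°, cycloidal, h = 26) is passed completely: s = 0.0000 + (26) = 26.0000
θ = 182.6° falls in segment 2 (177.9° to 236.4°, simple-harmonic, h = -18): β = 182.6 − 177.9 = 4.7°, B = 58.5°; Δs = -18/2·(1 − cos(π·0.0803)) = -0.2852; s = 26.0000 − 0.2852 = 25.7148
velocity in seg [177.9°–236.4°] (simple-harmonic), θ in radians: β = 4.7° = 0.0820 rad, B = 58.5° = 1.0210 rad; ds/dθ = (πh/(2B)) sin(πβ/B) = (π·(-18)/(2·1.0210)) sin(π·0.0803) = -6.915601 mm/rad

s = 25.7148, ds/dθ = -6.9156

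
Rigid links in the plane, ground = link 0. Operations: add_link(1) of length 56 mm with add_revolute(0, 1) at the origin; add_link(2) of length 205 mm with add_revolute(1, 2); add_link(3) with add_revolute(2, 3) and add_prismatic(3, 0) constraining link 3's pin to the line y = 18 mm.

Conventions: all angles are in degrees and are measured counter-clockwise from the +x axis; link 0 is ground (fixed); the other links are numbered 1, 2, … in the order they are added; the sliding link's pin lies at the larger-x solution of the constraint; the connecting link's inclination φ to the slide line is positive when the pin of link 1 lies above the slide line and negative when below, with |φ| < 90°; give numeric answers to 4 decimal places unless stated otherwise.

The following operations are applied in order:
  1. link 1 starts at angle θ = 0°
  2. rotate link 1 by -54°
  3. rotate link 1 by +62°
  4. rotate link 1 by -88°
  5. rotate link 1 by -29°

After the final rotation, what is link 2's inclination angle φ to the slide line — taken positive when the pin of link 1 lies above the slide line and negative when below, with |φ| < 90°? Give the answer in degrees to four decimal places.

geometry: r = 56 mm, L = 205 mm, e = 18 mm; θ starts at 0°
rotate link 1 by -54°: θ ← 0° -54° = -54°
rotate link 1 by +62°: θ ← -54° +62° = 8°
rotate link 1 by -88°: θ ← 8° -88° = -80°
rotate link 1 by -29°: θ ← -80° -29° = -109°
h = r sin θ − e = -52.949040 − 18 = -70.949040
sin φ = h / L = -70.949040 / 205 = -0.34609288
φ = arcsin(-0.34609288) = -20.248523°

-20.2485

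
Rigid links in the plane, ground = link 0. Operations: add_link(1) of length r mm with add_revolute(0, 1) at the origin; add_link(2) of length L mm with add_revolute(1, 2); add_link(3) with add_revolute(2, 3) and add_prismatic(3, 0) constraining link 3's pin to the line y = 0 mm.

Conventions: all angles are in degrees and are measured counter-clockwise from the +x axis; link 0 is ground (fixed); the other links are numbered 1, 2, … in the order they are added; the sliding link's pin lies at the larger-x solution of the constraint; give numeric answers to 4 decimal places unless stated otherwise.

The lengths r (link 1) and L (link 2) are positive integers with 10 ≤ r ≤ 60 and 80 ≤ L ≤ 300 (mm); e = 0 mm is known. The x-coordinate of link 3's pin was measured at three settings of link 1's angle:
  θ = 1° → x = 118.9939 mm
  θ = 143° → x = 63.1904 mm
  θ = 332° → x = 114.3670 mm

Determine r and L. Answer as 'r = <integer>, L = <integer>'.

constraint per measurement: (x − r cos θ)² + (r sin θ − e)² = L²
subtracting the θ₁ and θ₂ equations cancels the r² and L² terms:
r = (x₁² − x₂²) / (2[(x₁cos θ₁ + e sin θ₁) − (x₂cos θ₂ + e sin θ₂)]) = 30.0000 → r = 30
L² = (x₁ − r cos θ₁)² + (r sin θ₁ − e)² = 7921.0016 → L = 89.0000 → L = 89
check at θ₃=332°: x = 114.3670 (printed 114.3670) ✓

r = 30, L = 89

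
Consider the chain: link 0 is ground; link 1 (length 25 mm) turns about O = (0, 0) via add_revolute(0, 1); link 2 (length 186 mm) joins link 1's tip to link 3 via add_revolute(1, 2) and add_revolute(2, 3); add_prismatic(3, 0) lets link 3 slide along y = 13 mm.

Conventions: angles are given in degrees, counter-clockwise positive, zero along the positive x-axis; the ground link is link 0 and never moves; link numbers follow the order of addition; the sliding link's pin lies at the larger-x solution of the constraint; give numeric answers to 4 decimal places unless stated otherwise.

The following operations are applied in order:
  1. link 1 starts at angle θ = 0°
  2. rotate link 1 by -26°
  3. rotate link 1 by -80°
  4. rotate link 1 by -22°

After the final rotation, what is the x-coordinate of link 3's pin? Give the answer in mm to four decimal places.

geometry: r = 25 mm, L = 186 mm, e = 13 mm; θ starts at 0°
rotate link 1 by -26°: θ ← 0° -26° = -26°
rotate link 1 by -80°: θ ← -26° -80° = -106°
rotate link 1 by -22°: θ ← -106° -22° = -128°
crank pin P = (r cos θ, r sin θ) = (-15.391537, -19.700269)
h = r sin θ − e = -19.700269 − 13 = -32.700269
x = r cos θ + √(L² − h²) = -15.391537 + 183.102956 = 167.711419

167.7114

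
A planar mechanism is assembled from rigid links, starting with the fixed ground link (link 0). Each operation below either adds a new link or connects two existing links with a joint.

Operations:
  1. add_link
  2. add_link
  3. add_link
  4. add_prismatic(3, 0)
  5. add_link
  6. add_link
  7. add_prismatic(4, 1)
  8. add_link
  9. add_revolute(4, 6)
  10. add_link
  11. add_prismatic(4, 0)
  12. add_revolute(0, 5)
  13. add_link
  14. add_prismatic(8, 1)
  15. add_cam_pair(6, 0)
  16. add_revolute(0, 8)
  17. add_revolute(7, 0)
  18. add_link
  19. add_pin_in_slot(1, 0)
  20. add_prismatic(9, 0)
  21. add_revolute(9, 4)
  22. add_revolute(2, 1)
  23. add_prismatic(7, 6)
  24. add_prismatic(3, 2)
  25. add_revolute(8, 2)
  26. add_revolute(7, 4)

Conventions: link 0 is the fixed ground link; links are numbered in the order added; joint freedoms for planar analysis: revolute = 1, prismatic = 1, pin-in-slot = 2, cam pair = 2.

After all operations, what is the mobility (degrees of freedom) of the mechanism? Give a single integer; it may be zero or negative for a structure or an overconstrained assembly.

L=1 J1=0 J2=0
add link → L=2 J1=0 J2=0
add link → L=3 J1=0 J2=0
add link → L=4 J1=0 J2=0
P@3,0 dof=1 J1 → L=4 J1=1 J2=0
add link → L=5 J1=1 J2=0
add link → L=6 J1=1 J2=0
P@4,1 dof=1 J1 → L=6 J1=2 J2=0
add link → L=7 J1=2 J2=0
R@4,6 dof=1 J1 → L=7 J1=3 J2=0
add link → L=8 J1=3 J2=0
P@4,0 dof=1 J1 → L=8 J1=4 J2=0
R@0,5 dof=1 J1 → L=8 J1=5 J2=0
add link → L=9 J1=5 J2=0
P@8,1 dof=1 J1 → L=9 J1=6 J2=0
C@6,0 dof=2 J2 → L=9 J1=6 J2=1
R@0,8 dof=1 J1 → L=9 J1=7 J2=1
R@7,0 dof=1 J1 → L=9 J1=8 J2=1
add link → L=10 J1=8 J2=1
PS@1,0 dof=2 J2 → L=10 J1=8 J2=2
P@9,0 dof=1 J1 → L=10 J1=9 J2=2
R@9,4 dof=1 J1 → L=10 J1=10 J2=2
R@2,1 dof=1 J1 → L=10 J1=11 J2=2
P@7,6 dof=1 J1 → L=10 J1=12 J2=2
P@3,2 dof=1 J1 → L=10 J1=13 J2=2
R@8,2 dof=1 J1 → L=10 J1=14 J2=2
R@7,4 dof=1 J1 → L=10 J1=15 J2=2
M=3(L−1)−2J1−J2=3·9−2·15−2=-5

M = -5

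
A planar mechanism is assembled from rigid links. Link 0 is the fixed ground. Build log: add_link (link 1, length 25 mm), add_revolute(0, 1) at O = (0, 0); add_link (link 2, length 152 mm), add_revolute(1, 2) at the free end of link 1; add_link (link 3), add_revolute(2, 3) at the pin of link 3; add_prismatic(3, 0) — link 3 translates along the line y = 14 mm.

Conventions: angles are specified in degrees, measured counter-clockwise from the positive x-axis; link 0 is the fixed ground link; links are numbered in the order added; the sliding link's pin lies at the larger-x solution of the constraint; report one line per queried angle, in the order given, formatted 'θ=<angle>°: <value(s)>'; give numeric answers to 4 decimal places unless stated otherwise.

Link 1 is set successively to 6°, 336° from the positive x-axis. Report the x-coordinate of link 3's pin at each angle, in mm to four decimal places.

geometry: r = 25 mm, L = 152 mm, e = 14 mm
θ=6°: crank pin P = (r cos θ, r sin θ) = (24.863047, 2.613212)
θ=6°: h = r sin θ − e = 2.613212 − 14 = -11.386788
θ=6°: x = r cos θ + √(L² − h²) = 24.863047 + 151.572890 = 176.435938
θ=336°: crank pin P = (r cos θ, r sin θ) = (22.838636, -10.168416)
θ=336°: h = r sin θ − e = -10.168416 − 14 = -24.168416
θ=336°: x = r cos θ + √(L² − h²) = 22.838636 + 150.066278 = 172.904914

θ=6°: 176.4359
θ=336°: 172.9049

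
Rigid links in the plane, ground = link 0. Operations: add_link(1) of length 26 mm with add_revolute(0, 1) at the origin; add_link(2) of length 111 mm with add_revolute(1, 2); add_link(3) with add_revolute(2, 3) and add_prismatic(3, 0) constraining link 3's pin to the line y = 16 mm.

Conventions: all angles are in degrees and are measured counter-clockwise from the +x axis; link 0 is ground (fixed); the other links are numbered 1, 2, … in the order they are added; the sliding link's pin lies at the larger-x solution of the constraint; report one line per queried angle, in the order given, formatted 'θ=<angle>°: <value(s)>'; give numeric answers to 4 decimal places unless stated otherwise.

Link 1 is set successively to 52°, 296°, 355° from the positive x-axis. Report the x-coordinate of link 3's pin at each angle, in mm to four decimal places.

geometry: r = 26 mm, L = 111 mm, e = 16 mm
θ=52°: crank pin P = (r cos θ, r sin θ) = (16.007198, 20.488280)
θ=52°: h = r sin θ − e = 20.488280 − 16 = 4.488280
θ=52°: x = r cos θ + √(L² − h²) = 16.007198 + 110.909221 = 126.916420
θ=296°: crank pin P = (r cos θ, r sin θ) = (11.397650, -23.368645)
θ=296°: h = r sin θ − e = -23.368645 − 16 = -39.368645
θ=296°: x = r cos θ + √(L² − h²) = 11.397650 + 103.783957 = 115.181607
θ=355°: crank pin P = (r cos θ, r sin θ) = (25.901062, -2.266049)
θ=355°: h = r sin θ − e = -2.266049 − 16 = -18.266049
θ=355°: x = r cos θ + √(L² − h²) = 25.901062 + 109.486764 = 135.387826

θ=52°: 126.9164
θ=296°: 115.1816
θ=355°: 135.3878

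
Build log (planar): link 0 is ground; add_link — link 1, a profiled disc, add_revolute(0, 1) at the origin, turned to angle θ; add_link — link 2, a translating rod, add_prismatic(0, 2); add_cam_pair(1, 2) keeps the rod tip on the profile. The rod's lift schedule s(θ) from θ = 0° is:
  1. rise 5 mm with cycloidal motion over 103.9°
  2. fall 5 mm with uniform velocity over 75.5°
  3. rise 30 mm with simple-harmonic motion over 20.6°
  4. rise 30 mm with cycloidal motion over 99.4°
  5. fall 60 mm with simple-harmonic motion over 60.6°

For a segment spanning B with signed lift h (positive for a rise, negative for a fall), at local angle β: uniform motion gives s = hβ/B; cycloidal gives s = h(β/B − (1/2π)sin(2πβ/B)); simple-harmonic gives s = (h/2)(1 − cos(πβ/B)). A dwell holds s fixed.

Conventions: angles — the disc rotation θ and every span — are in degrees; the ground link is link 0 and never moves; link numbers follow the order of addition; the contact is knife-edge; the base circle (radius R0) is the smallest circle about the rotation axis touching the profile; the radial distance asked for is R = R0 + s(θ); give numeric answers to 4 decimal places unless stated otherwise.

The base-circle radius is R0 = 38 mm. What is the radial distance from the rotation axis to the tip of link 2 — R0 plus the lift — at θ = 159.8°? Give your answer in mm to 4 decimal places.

seg 1 [0°–103.9°] cycloidal, h=5: full span → s += 5 → s = 5.0000
seg 2 [103.9°–179.4°] uniform, h=-5: θ=159.8° here. β=55.9, B=75.5. -5·55.9/75.5 = -3.7020 → s = 1.2980
R = R0 + s = 38 + 1.2980 = 39.2980

39.2980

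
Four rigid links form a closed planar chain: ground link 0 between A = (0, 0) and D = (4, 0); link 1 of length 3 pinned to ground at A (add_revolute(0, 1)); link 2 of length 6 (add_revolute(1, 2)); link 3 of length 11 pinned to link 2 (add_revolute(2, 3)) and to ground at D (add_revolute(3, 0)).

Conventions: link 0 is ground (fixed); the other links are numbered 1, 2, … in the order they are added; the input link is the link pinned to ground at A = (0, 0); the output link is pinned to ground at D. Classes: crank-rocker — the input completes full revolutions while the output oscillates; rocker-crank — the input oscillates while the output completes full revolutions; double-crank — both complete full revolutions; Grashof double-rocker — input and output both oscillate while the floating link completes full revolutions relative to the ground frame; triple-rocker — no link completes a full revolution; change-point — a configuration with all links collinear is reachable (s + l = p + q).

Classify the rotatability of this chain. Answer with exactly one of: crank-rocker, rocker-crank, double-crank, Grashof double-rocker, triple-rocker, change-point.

lengths: ground=4, input=3, coupler=6, output=11
sorted: s=3 (shortest), l=11 (longest), p+q=10
s + l = 14 vs p + q = 10
s + l > p + q → non-Grashof → no link fully rotates → triple-rocker

triple-rocker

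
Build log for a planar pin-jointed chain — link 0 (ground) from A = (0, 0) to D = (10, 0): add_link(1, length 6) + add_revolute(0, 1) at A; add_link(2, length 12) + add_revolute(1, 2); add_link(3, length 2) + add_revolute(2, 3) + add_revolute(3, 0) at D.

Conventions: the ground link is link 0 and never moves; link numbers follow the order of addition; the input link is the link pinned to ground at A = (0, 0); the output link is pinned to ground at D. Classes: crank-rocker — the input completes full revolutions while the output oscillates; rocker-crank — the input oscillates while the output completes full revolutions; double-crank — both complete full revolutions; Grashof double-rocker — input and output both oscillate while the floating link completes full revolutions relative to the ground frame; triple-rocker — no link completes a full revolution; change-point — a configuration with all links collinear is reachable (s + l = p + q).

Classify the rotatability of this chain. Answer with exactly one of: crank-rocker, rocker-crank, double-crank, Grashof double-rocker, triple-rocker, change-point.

lengths: ground=10, input=6, coupler=12, output=2
sorted: s=2 (shortest), l=12 (longest), p+q=16
s + l = 14 vs p + q = 16
s + l < p + q (Grashof) with shortest = output link → rocker-crank

rocker-crank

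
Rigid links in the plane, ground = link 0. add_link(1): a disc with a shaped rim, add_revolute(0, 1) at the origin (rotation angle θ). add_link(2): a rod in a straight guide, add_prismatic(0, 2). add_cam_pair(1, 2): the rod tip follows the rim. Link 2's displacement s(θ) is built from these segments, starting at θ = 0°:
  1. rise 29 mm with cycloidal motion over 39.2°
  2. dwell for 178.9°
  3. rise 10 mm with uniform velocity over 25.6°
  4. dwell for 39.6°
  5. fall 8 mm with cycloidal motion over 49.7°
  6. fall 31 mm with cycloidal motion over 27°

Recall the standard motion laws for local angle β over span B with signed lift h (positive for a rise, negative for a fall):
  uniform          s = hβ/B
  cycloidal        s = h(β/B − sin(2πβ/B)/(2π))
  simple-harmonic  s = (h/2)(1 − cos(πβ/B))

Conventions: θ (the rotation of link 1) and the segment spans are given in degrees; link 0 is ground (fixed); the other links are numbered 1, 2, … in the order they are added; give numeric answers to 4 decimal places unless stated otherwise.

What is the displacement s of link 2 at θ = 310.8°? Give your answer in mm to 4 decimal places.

segment 1 (0° to 39.2°, cycloidal, h = 29) is passed completely: s = 0.0000 + (29) = 29.0000
segment 2 (39.2° to 218.1°, dwell): s unchanged at 29.0000
segment 3 (218.1° to 243.7°, uniform, h = 10) is passed completely: s = 29.0000 + (10) = 39.0000
segment 4 (243.7° to 283.3°, dwell): s unchanged at 39.0000
θ = 310.8° falls in segment 5 (283.3° to 333°, cycloidal, h = -8): β = 310.8 − 283.3 = 27.5°, B = 49.7°; Δs = -8·(0.5533 − sin(2π·0.5533)/(2π)) = -4.8452; s = 39.0000 − 4.8452 = 34.1548

34.1548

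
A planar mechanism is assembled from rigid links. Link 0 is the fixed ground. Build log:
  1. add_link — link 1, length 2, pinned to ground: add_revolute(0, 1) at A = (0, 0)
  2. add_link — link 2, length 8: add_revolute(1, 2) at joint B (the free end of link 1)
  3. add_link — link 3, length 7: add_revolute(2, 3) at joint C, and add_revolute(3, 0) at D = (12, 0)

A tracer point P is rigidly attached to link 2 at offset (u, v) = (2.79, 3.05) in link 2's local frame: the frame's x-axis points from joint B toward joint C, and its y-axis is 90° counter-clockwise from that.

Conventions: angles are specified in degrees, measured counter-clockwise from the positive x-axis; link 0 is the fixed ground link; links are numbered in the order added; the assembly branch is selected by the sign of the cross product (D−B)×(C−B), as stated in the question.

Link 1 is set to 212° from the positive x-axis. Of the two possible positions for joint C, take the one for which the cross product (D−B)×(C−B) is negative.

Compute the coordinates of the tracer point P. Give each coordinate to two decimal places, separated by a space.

A=(0,0), D=(12.00,0)
B = A + 2.00·(cos212°, sin212°) = (-1.6961, -1.0598)
|BD| = 13.7370
circle(B,8.00) ∩ circle(D,7.00): a=7.4145, h=3.0042
  candidates: C₊=(5.4645,2.5075) cross=41.269; C₋=(5.9281,-3.4831) cross=-41.269
  branch - wants cross < 0 → take C=(5.9281,-3.4831) (cross=-41.269)
ex = (C−B)/|BC| = (0.9530,-0.3029); ey = (0.3029,0.9530)
P = B + 2.79·ex + 3.05·ey = (1.8867,1.0018)

1.89 1.00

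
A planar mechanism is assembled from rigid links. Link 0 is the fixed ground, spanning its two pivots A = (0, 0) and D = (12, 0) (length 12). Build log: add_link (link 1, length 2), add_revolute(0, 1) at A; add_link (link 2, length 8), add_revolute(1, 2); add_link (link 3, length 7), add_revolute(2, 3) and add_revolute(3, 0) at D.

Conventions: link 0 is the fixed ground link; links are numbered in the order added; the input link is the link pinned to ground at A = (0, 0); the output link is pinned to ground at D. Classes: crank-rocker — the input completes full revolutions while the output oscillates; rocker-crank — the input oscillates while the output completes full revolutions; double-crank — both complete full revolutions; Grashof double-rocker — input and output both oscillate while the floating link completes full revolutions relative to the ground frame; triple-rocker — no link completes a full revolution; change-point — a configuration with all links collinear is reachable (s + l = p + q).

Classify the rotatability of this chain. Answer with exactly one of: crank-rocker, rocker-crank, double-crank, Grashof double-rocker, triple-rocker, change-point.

lengths: ground=12, input=2, coupler=8, output=7
sorted: s=2 (shortest), l=12 (longest), p+q=15
s + l = 14 vs p + q = 15
s + l < p + q (Grashof) with shortest = input link → crank-rocker

crank-rocker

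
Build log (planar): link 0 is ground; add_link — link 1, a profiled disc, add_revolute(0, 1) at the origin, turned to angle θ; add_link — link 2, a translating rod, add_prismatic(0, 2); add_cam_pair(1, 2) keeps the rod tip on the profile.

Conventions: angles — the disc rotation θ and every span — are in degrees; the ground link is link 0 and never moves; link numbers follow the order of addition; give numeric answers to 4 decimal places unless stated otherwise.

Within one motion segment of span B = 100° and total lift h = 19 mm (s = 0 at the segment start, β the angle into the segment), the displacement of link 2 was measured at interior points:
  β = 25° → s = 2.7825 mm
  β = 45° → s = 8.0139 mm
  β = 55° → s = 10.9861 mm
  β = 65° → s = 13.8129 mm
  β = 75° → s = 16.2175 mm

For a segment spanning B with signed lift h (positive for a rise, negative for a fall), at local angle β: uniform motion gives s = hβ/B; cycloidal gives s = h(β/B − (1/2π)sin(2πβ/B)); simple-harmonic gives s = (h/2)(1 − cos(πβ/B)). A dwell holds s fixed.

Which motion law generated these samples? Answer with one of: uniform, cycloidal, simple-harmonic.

candidates at β/B = r: uniform s = h·r (linear in β); cycloidal s = h·(r − sin(2πr)/(2π)); simple-harmonic s = (h/2)(1 − cos(πr))
β=25°: printed 2.7825 | uniform 4.7500, cycloidal 1.7261, simple-harmonic 2.7825
β=45°: printed 8.0139 | uniform 8.5500, cycloidal 7.6155, simple-harmonic 8.0139
β=55°: printed 10.9861 | uniform 10.4500, cycloidal 11.3845, simple-harmonic 10.9861
β=65°: printed 13.8129 | uniform 12.3500, cycloidal 14.7964, simple-harmonic 13.8129
β=75°: printed 16.2175 | uniform 14.2500, cycloidal 17.2739, simple-harmonic 16.2175
only one law matches every sample → simple-harmonic

simple-harmonic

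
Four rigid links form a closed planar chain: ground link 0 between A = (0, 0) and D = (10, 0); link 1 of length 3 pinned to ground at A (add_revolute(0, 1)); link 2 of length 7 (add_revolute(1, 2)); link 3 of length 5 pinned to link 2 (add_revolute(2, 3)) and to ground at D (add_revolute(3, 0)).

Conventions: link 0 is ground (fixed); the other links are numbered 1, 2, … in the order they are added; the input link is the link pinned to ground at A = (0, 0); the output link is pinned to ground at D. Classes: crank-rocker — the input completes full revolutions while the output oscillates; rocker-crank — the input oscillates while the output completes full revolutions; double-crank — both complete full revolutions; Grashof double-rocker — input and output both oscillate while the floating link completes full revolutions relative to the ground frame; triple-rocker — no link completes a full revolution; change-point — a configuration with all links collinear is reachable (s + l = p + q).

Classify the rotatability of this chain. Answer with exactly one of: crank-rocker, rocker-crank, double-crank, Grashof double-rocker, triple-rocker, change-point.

lengths: ground=10, input=3, coupler=7, output=5
sorted: s=3 (shortest), l=10 (longest), p+q=12
s + l = 13 vs p + q = 12
s + l > p + q → non-Grashof → no link fully rotates → triple-rocker

triple-rocker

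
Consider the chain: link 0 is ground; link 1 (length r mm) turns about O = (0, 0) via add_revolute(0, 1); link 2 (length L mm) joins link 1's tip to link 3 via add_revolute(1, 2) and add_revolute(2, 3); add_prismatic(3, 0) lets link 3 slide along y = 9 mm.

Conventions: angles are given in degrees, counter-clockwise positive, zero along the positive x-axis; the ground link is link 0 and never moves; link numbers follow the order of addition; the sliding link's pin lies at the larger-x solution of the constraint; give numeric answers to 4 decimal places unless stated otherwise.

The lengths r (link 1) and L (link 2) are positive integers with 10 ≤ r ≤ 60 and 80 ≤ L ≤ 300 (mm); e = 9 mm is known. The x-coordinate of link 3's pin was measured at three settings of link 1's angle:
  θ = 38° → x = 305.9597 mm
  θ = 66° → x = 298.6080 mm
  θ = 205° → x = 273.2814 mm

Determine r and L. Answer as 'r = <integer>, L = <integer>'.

constraint per measurement: (x − r cos θ)² + (r sin θ − e)² = L²
subtracting the θ₁ and θ₂ equations cancels the r² and L² terms:
r = (x₁² − x₂²) / (2[(x₁cos θ₁ + e sin θ₁) − (x₂cos θ₂ + e sin θ₂)]) = 18.9999 → r = 19
L² = (x₁ − r cos θ₁)² + (r sin θ₁ − e)² = 84680.9995 → L = 291.0000 → L = 291
check at θ₃=205°: x = 273.2814 (printed 273.2814) ✓

r = 19, L = 291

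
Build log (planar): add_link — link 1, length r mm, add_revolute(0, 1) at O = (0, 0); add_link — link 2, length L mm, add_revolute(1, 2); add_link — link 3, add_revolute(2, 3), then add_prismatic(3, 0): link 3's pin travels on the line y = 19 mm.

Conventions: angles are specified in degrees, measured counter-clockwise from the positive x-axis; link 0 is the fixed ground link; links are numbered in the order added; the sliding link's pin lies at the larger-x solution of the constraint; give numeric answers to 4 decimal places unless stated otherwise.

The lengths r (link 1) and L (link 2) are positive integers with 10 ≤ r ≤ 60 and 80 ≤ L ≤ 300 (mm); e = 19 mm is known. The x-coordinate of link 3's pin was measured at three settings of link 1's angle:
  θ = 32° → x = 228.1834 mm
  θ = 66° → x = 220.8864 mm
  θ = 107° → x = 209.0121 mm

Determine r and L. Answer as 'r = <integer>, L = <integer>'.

constraint per measurement: (x − r cos θ)² + (r sin θ − e)² = L²
subtracting the θ₁ and θ₂ equations cancels the r² and L² terms:
r = (x₁² − x₂²) / (2[(x₁cos θ₁ + e sin θ₁) − (x₂cos θ₂ + e sin θ₂)]) = 16.9999 → r = 17
L² = (x₁ − r cos θ₁)² + (r sin θ₁ − e)² = 45795.9793 → L = 214.0000 → L = 214
check at θ₃=107°: x = 209.0121 (printed 209.0121) ✓

r = 17, L = 214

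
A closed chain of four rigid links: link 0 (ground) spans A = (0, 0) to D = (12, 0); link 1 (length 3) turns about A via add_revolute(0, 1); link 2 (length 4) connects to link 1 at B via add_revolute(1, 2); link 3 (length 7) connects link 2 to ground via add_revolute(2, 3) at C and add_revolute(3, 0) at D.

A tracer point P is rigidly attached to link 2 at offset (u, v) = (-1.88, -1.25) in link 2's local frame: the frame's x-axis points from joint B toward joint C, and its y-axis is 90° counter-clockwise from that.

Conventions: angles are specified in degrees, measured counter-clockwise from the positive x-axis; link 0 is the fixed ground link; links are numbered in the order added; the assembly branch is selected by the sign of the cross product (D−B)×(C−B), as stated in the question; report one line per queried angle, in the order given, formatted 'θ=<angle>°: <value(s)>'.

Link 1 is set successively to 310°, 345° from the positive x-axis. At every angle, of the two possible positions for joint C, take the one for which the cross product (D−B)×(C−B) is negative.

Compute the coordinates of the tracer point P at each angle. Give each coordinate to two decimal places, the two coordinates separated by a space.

A=(0,0), D=(12.00,0)
θ=310°: B = A + 3.00·(cos310°, sin310°) = (1.9284, -2.2981)
θ=310°: |BD| = 10.3305
θ=310°: circle(B,4.00) ∩ circle(D,7.00): a=3.5680, h=1.8081
θ=310°:   candidates: C₊=(5.0048,0.2584) cross=18.678; C₋=(5.8092,-3.2671) cross=-18.678
θ=310°:   branch - wants cross < 0 → take C=(5.8092,-3.2671) (cross=-18.678)
θ=310°: ex = (C−B)/|BC| = (0.9702,-0.2423); ey = (0.2423,0.9702)
θ=310°: P = B + -1.88·ex + -1.25·ey = (-0.1985,-3.0555)
θ=345°: B = A + 3.00·(cos345°, sin345°) = (2.8978, -0.7765)
θ=345°: |BD| = 9.1353
θ=345°: circle(B,4.00) ∩ circle(D,7.00): a=2.7615, h=2.8938
θ=345°:   candidates: C₊=(5.4033,2.3416) cross=26.436; C₋=(5.8952,-3.4251) cross=-26.436
θ=345°:   branch - wants cross < 0 → take C=(5.8952,-3.4251) (cross=-26.436)
θ=345°: ex = (C−B)/|BC| = (0.7494,-0.6622); ey = (0.6622,0.7494)
θ=345°: P = B + -1.88·ex + -1.25·ey = (0.6613,-0.4683)

θ=310°: -0.20 -3.06
θ=345°: 0.66 -0.47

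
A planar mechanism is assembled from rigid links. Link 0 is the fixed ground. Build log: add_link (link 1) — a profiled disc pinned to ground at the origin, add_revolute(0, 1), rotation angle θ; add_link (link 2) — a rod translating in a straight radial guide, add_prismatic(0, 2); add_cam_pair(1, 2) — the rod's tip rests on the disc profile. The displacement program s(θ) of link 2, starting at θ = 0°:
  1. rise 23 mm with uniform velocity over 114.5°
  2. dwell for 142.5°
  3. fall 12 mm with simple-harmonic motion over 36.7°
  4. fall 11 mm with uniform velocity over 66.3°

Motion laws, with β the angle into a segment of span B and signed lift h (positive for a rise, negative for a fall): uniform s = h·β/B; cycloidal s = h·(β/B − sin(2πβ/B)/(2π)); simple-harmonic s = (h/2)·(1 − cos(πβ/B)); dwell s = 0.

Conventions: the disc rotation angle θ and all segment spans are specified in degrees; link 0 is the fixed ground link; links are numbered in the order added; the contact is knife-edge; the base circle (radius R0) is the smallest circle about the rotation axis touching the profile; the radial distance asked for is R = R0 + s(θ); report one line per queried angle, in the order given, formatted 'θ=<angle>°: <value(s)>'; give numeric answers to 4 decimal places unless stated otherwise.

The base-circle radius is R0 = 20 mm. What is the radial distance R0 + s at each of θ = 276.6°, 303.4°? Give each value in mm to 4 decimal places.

seg 1 [0°–114.5°] uniform, h=23: full span → s += 23 → s = 23.0000
seg 2 [114.5°–257°] dwell: s stays 23.0000
seg 3 [257°–293.7°] simple-harmonic, h=-12: θ=276.6° here. β=19.6, B=36.7. -12/2·(1 − cos(π·0.5341)) = -6.6408 → s = 16.3592
seg 3 [257°–293.7°] simple-harmonic, h=-12: full span → s += -12 → s = 11.0000
seg 4 [293.7°–360°] uniform, h=-11: θ=303.4° here. β=9.7, B=66.3. -11·9.7/66.3 = -1.6094 → s = 9.3906
θ=276.6°: R = R0 + s = 20 + 16.3592 = 36.3592
θ=303.4°: R = R0 + s = 20 + 9.3906 = 29.3906

θ=276.6°: 36.3592
θ=303.4°: 29.3906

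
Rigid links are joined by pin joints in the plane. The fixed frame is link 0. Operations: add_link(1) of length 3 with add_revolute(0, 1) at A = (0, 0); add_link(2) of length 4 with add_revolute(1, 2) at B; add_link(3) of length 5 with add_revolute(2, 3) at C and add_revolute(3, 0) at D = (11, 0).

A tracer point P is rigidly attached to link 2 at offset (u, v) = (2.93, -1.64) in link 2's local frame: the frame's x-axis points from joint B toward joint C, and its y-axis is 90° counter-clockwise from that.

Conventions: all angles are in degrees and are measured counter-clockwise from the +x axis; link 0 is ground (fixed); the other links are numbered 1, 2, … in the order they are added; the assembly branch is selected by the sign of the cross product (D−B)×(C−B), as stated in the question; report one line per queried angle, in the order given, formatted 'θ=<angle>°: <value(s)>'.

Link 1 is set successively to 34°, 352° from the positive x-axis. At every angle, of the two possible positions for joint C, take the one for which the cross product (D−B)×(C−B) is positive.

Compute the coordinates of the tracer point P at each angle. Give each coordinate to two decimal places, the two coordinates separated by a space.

A=(0,0), D=(11.00,0)
θ=34°: B = A + 3.00·(cos34°, sin34°) = (2.4871, 1.6776)
θ=34°: |BD| = 8.6766
θ=34°: circle(B,4.00) ∩ circle(D,5.00): a=3.8197, h=1.1875
θ=34°:   candidates: C₊=(6.4643,2.1041) cross=10.303; C₋=(6.0051,-0.2260) cross=-10.303
θ=34°:   branch + wants cross > 0 → take C=(6.4643,2.1041) (cross=10.303)
θ=34°: ex = (C−B)/|BC| = (0.9943,0.1066); ey = (-0.1066,0.9943)
θ=34°: P = B + 2.93·ex + -1.64·ey = (5.5753,0.3594)
θ=352°: B = A + 3.00·(cos352°, sin352°) = (2.9708, -0.4175)
θ=352°: |BD| = 8.0400
θ=352°: circle(B,4.00) ∩ circle(D,5.00): a=3.4603, h=2.0065
θ=352°:   candidates: C₊=(6.3223,1.7660) cross=16.133; C₋=(6.5307,-2.2416) cross=-16.133
θ=352°:   branch + wants cross > 0 → take C=(6.3223,1.7660) (cross=16.133)
θ=352°: ex = (C−B)/|BC| = (0.8379,0.5459); ey = (-0.5459,0.8379)
θ=352°: P = B + 2.93·ex + -1.64·ey = (6.3210,-0.1922)

θ=34°: 5.58 0.36
θ=352°: 6.32 -0.19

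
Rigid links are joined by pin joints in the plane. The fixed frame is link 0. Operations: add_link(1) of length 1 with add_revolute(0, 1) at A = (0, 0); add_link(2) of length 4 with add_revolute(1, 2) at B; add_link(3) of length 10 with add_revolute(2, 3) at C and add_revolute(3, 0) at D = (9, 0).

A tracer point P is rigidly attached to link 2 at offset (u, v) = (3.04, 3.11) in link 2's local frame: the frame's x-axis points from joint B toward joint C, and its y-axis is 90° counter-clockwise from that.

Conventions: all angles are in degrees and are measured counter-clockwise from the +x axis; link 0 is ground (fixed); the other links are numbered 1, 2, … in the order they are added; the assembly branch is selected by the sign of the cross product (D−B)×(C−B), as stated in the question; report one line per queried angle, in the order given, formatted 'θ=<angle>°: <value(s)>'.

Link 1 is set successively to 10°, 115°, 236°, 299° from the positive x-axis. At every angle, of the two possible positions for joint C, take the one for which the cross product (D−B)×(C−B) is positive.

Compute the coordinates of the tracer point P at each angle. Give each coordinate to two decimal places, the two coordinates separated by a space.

A=(0,0), D=(9.00,0)
θ=10°: B = A + 1.00·(cos10°, sin10°) = (0.9848, 0.1736)
θ=10°: |BD| = 8.0171
θ=10°: circle(B,4.00) ∩ circle(D,10.00): a=-1.2303, h=3.8061
θ=10°:   candidates: C₊=(-0.1627,4.0055) cross=30.514; C₋=(-0.3276,-3.6049) cross=-30.514
θ=10°:   branch + wants cross > 0 → take C=(-0.1627,4.0055) (cross=30.514)
θ=10°: ex = (C−B)/|BC| = (-0.2869,0.9580); ey = (-0.9580,-0.2869)
θ=10°: P = B + 3.04·ex + 3.11·ey = (-2.8666,2.1936)
θ=115°: B = A + 1.00·(cos115°, sin115°) = (-0.4226, 0.9063)
θ=115°: |BD| = 9.4661
θ=115°: circle(B,4.00) ∩ circle(D,10.00): a=0.2962, h=3.9890
θ=115°:   candidates: C₊=(0.2541,4.8486) cross=37.760; C₋=(-0.5097,-3.0927) cross=-37.760
θ=115°:   branch + wants cross > 0 → take C=(0.2541,4.8486) (cross=37.760)
θ=115°: ex = (C−B)/|BC| = (0.1692,0.9856); ey = (-0.9856,0.1692)
θ=115°: P = B + 3.04·ex + 3.11·ey = (-2.9735,4.4286)
θ=236°: B = A + 1.00·(cos236°, sin236°) = (-0.5592, -0.8290)
θ=236°: |BD| = 9.5951
θ=236°: circle(B,4.00) ∩ circle(D,10.00): a=0.4203, h=3.9779
θ=236°:   candidates: C₊=(-0.4842,3.1703) cross=38.168; C₋=(0.2032,-4.7557) cross=-38.168
θ=236°:   branch + wants cross > 0 → take C=(-0.4842,3.1703) (cross=38.168)
θ=236°: ex = (C−B)/|BC| = (0.0188,0.9998); ey = (-0.9998,0.0188)
θ=236°: P = B + 3.04·ex + 3.11·ey = (-3.6116,2.2688)
θ=299°: B = A + 1.00·(cos299°, sin299°) = (0.4848, -0.8746)
θ=299°: |BD| = 8.5600
θ=299°: circle(B,4.00) ∩ circle(D,10.00): a=-0.6266, h=3.9506
θ=299°:   candidates: C₊=(-0.5421,2.9913) cross=33.817; C₋=(0.2652,-4.8686) cross=-33.817
θ=299°:   branch + wants cross > 0 → take C=(-0.5421,2.9913) (cross=33.817)
θ=299°: ex = (C−B)/|BC| = (-0.2567,0.9665); ey = (-0.9665,-0.2567)
θ=299°: P = B + 3.04·ex + 3.11·ey = (-3.3014,1.2650)

θ=10°: -2.87 2.19
θ=115°: -2.97 4.43
θ=236°: -3.61 2.27
θ=299°: -3.30 1.27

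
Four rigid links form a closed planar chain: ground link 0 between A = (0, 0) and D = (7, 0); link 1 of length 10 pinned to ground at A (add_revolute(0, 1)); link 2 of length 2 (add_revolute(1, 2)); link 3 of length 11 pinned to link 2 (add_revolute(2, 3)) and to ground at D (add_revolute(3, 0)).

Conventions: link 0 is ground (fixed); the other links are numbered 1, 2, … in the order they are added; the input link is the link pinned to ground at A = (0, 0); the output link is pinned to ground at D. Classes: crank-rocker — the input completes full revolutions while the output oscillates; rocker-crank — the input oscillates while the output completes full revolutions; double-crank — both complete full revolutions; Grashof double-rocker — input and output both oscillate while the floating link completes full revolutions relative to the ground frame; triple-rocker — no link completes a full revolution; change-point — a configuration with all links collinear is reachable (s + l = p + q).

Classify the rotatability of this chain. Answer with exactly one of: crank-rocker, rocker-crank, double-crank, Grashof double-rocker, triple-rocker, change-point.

lengths: ground=7, input=10, coupler=2, output=11
sorted: s=2 (shortest), l=11 (longest), p+q=17
s + l = 13 vs p + q = 17
s + l < p + q (Grashof) with shortest = coupler link → Grashof double-rocker

Grashof double-rocker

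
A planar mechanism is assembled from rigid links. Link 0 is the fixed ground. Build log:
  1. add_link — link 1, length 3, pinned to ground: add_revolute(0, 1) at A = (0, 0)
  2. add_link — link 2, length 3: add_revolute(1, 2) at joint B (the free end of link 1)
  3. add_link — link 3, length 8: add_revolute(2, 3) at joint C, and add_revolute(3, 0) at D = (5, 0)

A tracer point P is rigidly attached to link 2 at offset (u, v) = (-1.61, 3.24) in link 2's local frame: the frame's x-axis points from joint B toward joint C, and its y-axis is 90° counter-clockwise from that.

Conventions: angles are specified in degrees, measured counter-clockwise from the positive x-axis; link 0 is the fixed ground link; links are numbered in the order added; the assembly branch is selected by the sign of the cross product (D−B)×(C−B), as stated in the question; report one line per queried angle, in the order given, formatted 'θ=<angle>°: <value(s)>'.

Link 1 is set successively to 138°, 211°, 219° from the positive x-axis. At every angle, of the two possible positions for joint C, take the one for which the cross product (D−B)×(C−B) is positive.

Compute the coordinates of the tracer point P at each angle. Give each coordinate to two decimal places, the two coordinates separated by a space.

A=(0,0), D=(5.00,0)
θ=138°: B = A + 3.00·(cos138°, sin138°) = (-2.2294, 2.0074)
θ=138°: |BD| = 7.5030
θ=138°: circle(B,3.00) ∩ circle(D,8.00): a=0.0863, h=2.9988
θ=138°:   candidates: C₊=(-1.3440,4.8738) cross=22.500; C₋=(-2.9486,-0.9051) cross=-22.500
θ=138°:   branch + wants cross > 0 → take C=(-1.3440,4.8738) (cross=22.500)
θ=138°: ex = (C−B)/|BC| = (0.2951,0.9555); ey = (-0.9555,0.2951)
θ=138°: P = B + -1.61·ex + 3.24·ey = (-5.8003,1.4254)
θ=211°: B = A + 3.00·(cos211°, sin211°) = (-2.5715, -1.5451)
θ=211°: |BD| = 7.7275
θ=211°: circle(B,3.00) ∩ circle(D,8.00): a=0.3051, h=2.9844
θ=211°:   candidates: C₊=(-2.8693,1.4401) cross=23.062; C₋=(-1.6758,-4.4083) cross=-23.062
θ=211°:   branch + wants cross > 0 → take C=(-2.8693,1.4401) (cross=23.062)
θ=211°: ex = (C−B)/|BC| = (-0.0993,0.9951); ey = (-0.9951,-0.0993)
θ=211°: P = B + -1.61·ex + 3.24·ey = (-5.6357,-3.4688)
θ=219°: B = A + 3.00·(cos219°, sin219°) = (-2.3314, -1.8880)
θ=219°: |BD| = 7.5706
θ=219°: circle(B,3.00) ∩ circle(D,8.00): a=0.1529, h=2.9961
θ=219°:   candidates: C₊=(-2.9306,1.0516) cross=22.682; C₋=(-1.4362,-4.7513) cross=-22.682
θ=219°:   branch + wants cross > 0 → take C=(-2.9306,1.0516) (cross=22.682)
θ=219°: ex = (C−B)/|BC| = (-0.1997,0.9799); ey = (-0.9799,-0.1997)
θ=219°: P = B + -1.61·ex + 3.24·ey = (-5.1846,-4.1126)

θ=138°: -5.80 1.43
θ=211°: -5.64 -3.47
θ=219°: -5.18 -4.11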